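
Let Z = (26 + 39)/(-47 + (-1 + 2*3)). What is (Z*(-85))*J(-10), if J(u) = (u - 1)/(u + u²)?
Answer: -12155/756 ≈ -16.078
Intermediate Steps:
J(u) = (-1 + u)/(u + u²)
Z = -65/42 (Z = 65/(-47 + (-1 + 6)) = 65/(-47 + 5) = 65/(-42) = 65*(-1/42) = -65/42 ≈ -1.5476)
(Z*(-85))*J(-10) = (-65/42*(-85))*((-1 - 10)/((-10)*(1 - 10))) = 5525*(-⅒*(-11)/(-9))/42 = 5525*(-⅒*(-⅑)*(-11))/42 = (5525/42)*(-11/90) = -12155/756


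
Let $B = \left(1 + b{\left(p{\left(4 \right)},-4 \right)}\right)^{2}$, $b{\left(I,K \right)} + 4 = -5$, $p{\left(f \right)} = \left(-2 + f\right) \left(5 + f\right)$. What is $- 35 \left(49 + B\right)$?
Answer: $-3955$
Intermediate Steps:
$b{\left(I,K \right)} = -9$ ($b{\left(I,K \right)} = -4 - 5 = -9$)
$B = 64$ ($B = \left(1 - 9\right)^{2} = \left(-8\right)^{2} = 64$)
$- 35 \left(49 + B\right) = - 35 \left(49 + 64\right) = \left(-35\right) 113 = -3955$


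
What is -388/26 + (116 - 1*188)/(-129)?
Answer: -8030/559 ≈ -14.365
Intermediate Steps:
-388/26 + (116 - 1*188)/(-129) = -388*1/26 + (116 - 188)*(-1/129) = -194/13 - 72*(-1/129) = -194/13 + 24/43 = -8030/559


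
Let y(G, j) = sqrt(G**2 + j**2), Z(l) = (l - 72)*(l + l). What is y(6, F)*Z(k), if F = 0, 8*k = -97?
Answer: 195843/16 ≈ 12240.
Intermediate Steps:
k = -97/8 (k = (1/8)*(-97) = -97/8 ≈ -12.125)
Z(l) = 2*l*(-72 + l) (Z(l) = (-72 + l)*(2*l) = 2*l*(-72 + l))
y(6, F)*Z(k) = sqrt(6**2 + 0**2)*(2*(-97/8)*(-72 - 97/8)) = sqrt(36 + 0)*(2*(-97/8)*(-673/8)) = sqrt(36)*(65281/32) = 6*(65281/32) = 195843/16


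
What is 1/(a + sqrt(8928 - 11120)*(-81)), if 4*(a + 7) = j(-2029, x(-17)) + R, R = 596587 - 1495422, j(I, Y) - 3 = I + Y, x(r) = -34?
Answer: -3603692/811892359321 + 5184*I*sqrt(137)/811892359321 ≈ -4.4386e-6 + 7.4735e-8*I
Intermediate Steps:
j(I, Y) = 3 + I + Y (j(I, Y) = 3 + (I + Y) = 3 + I + Y)
R = -898835
a = -900923/4 (a = -7 + ((3 - 2029 - 34) - 898835)/4 = -7 + (-2060 - 898835)/4 = -7 + (1/4)*(-900895) = -7 - 900895/4 = -900923/4 ≈ -2.2523e+5)
1/(a + sqrt(8928 - 11120)*(-81)) = 1/(-900923/4 + sqrt(8928 - 11120)*(-81)) = 1/(-900923/4 + sqrt(-2192)*(-81)) = 1/(-900923/4 + (4*I*sqrt(137))*(-81)) = 1/(-900923/4 - 324*I*sqrt(137))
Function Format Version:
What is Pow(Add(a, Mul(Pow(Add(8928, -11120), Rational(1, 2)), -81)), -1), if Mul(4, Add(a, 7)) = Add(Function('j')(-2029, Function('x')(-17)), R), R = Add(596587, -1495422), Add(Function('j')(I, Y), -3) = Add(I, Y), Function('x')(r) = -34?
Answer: Add(Rational(-3603692, 811892359321), Mul(Rational(5184, 811892359321), I, Pow(137, Rational(1, 2)))) ≈ Add(-4.4386e-6, Mul(7.4735e-8, I))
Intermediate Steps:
Function('j')(I, Y) = Add(3, I, Y) (Function('j')(I, Y) = Add(3, Add(I, Y)) = Add(3, I, Y))
R = -898835
a = Rational(-900923, 4) (a = Add(-7, Mul(Rational(1, 4), Add(Add(3, -2029, -34), -898835))) = Add(-7, Mul(Rational(1, 4), Add(-2060, -898835))) = Add(-7, Mul(Rational(1, 4), -900895)) = Add(-7, Rational(-900895, 4)) = Rational(-900923, 4) ≈ -2.2523e+5)
Pow(Add(a, Mul(Pow(Add(8928, -11120), Rational(1, 2)), -81)), -1) = Pow(Add(Rational(-900923, 4), Mul(Pow(Add(8928, -11120), Rational(1, 2)), -81)), -1) = Pow(Add(Rational(-900923, 4), Mul(Pow(-2192, Rational(1, 2)), -81)), -1) = Pow(Add(Rational(-900923, 4), Mul(Mul(4, I, Pow(137, Rational(1, 2))), -81)), -1) = Pow(Add(Rational(-900923, 4), Mul(-324, I, Pow(137, Rational(1, 2)))), -1)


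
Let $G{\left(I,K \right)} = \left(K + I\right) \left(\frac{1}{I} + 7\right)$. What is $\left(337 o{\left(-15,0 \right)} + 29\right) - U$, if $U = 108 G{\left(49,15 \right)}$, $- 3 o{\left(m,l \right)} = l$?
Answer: $- \frac{2376307}{49} \approx -48496.0$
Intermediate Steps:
$o{\left(m,l \right)} = - \frac{l}{3}$
$G{\left(I,K \right)} = \left(7 + \frac{1}{I}\right) \left(I + K\right)$ ($G{\left(I,K \right)} = \left(I + K\right) \left(7 + \frac{1}{I}\right) = \left(7 + \frac{1}{I}\right) \left(I + K\right)$)
$U = \frac{2377728}{49}$ ($U = 108 \left(1 + 7 \cdot 49 + 7 \cdot 15 + \frac{15}{49}\right) = 108 \left(1 + 343 + 105 + 15 \cdot \frac{1}{49}\right) = 108 \left(1 + 343 + 105 + \frac{15}{49}\right) = 108 \cdot \frac{22016}{49} = \frac{2377728}{49} \approx 48525.0$)
$\left(337 o{\left(-15,0 \right)} + 29\right) - U = \left(337 \left(\left(- \frac{1}{3}\right) 0\right) + 29\right) - \frac{2377728}{49} = \left(337 \cdot 0 + 29\right) - \frac{2377728}{49} = \left(0 + 29\right) - \frac{2377728}{49} = 29 - \frac{2377728}{49} = - \frac{2376307}{49}$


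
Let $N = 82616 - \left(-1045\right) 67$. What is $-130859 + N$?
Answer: $21772$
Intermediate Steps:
$N = 152631$ ($N = 82616 - -70015 = 82616 + 70015 = 152631$)
$-130859 + N = -130859 + 152631 = 21772$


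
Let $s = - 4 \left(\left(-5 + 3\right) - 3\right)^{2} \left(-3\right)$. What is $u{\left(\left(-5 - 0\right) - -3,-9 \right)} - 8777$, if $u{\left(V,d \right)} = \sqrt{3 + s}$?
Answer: $-8777 + \sqrt{303} \approx -8759.6$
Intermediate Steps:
$s = 300$ ($s = - 4 \left(-2 - 3\right)^{2} \left(-3\right) = - 4 \left(-5\right)^{2} \left(-3\right) = \left(-4\right) 25 \left(-3\right) = \left(-100\right) \left(-3\right) = 300$)
$u{\left(V,d \right)} = \sqrt{303}$ ($u{\left(V,d \right)} = \sqrt{3 + 300} = \sqrt{303}$)
$u{\left(\left(-5 - 0\right) - -3,-9 \right)} - 8777 = \sqrt{303} - 8777 = -8777 + \sqrt{303}$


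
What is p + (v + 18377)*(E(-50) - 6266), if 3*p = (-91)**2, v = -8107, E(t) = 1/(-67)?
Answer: -12934191803/201 ≈ -6.4349e+7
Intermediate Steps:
E(t) = -1/67
p = 8281/3 (p = (1/3)*(-91)**2 = (1/3)*8281 = 8281/3 ≈ 2760.3)
p + (v + 18377)*(E(-50) - 6266) = 8281/3 + (-8107 + 18377)*(-1/67 - 6266) = 8281/3 + 10270*(-419823/67) = 8281/3 - 4311582210/67 = -12934191803/201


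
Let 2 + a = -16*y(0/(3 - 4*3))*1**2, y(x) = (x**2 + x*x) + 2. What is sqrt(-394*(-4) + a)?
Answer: sqrt(1542) ≈ 39.268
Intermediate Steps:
y(x) = 2 + 2*x**2 (y(x) = (x**2 + x**2) + 2 = 2*x**2 + 2 = 2 + 2*x**2)
a = -34 (a = -2 - 16*(2 + 2*(0/(3 - 4*3))**2)*1**2 = -2 - 16*(2 + 2*(0/(3 - 12))**2)*1 = -2 - 16*(2 + 2*(0/(-9))**2)*1 = -2 - 16*(2 + 2*(0*(-1/9))**2)*1 = -2 - 16*(2 + 2*0**2)*1 = -2 - 16*(2 + 2*0)*1 = -2 - 16*(2 + 0)*1 = -2 - 16*2*1 = -2 - 32*1 = -2 - 32 = -34)
sqrt(-394*(-4) + a) = sqrt(-394*(-4) - 34) = sqrt(1576 - 34) = sqrt(1542)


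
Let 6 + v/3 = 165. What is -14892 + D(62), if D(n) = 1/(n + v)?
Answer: -8026787/539 ≈ -14892.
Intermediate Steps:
v = 477 (v = -18 + 3*165 = -18 + 495 = 477)
D(n) = 1/(477 + n) (D(n) = 1/(n + 477) = 1/(477 + n))
-14892 + D(62) = -14892 + 1/(477 + 62) = -14892 + 1/539 = -8026787/539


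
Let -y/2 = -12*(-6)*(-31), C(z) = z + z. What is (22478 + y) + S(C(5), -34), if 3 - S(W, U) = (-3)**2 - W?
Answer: 26946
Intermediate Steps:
C(z) = 2*z
S(W, U) = -6 + W (S(W, U) = 3 - ((-3)**2 - W) = 3 - (9 - W) = 3 + (-9 + W) = -6 + W)
y = 4464 (y = -2*(-12*(-6))*(-31) = -144*(-31) = -2*(-2232) = 4464)
(22478 + y) + S(C(5), -34) = (22478 + 4464) + (-6 + 2*5) = 26942 + (-6 + 10) = 26942 + 4 = 26946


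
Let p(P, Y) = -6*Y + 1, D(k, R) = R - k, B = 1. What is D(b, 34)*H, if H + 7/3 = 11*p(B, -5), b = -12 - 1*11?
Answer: 19304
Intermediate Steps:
b = -23 (b = -12 - 11 = -23)
p(P, Y) = 1 - 6*Y
H = 1016/3 (H = -7/3 + 11*(1 - 6*(-5)) = -7/3 + 11*(1 + 30) = -7/3 + 11*31 = -7/3 + 341 = 1016/3 ≈ 338.67)
D(b, 34)*H = (34 - 1*(-23))*(1016/3) = (34 + 23)*(1016/3) = 57*(1016/3) = 19304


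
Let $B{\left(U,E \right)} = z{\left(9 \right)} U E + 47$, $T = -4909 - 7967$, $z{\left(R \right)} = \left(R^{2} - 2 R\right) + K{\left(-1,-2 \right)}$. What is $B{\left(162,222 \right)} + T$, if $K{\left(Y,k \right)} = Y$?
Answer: $2216939$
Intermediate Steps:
$z{\left(R \right)} = -1 + R^{2} - 2 R$ ($z{\left(R \right)} = \left(R^{2} - 2 R\right) - 1 = -1 + R^{2} - 2 R$)
$T = -12876$
$B{\left(U,E \right)} = 47 + 62 E U$ ($B{\left(U,E \right)} = \left(-1 + 9^{2} - 18\right) U E + 47 = \left(-1 + 81 - 18\right) U E + 47 = 62 U E + 47 = 62 E U + 47 = 47 + 62 E U$)
$B{\left(162,222 \right)} + T = \left(47 + 62 \cdot 222 \cdot 162\right) - 12876 = \left(47 + 2229768\right) - 12876 = 2229815 - 12876 = 2216939$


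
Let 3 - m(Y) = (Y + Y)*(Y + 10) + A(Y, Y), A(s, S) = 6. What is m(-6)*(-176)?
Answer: -7920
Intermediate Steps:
m(Y) = -3 - 2*Y*(10 + Y) (m(Y) = 3 - ((Y + Y)*(Y + 10) + 6) = 3 - ((2*Y)*(10 + Y) + 6) = 3 - (2*Y*(10 + Y) + 6) = 3 - (6 + 2*Y*(10 + Y)) = 3 + (-6 - 2*Y*(10 + Y)) = -3 - 2*Y*(10 + Y))
m(-6)*(-176) = (-3 - 20*(-6) - 2*(-6)²)*(-176) = (-3 + 120 - 2*36)*(-176) = (-3 + 120 - 72)*(-176) = 45*(-176) = -7920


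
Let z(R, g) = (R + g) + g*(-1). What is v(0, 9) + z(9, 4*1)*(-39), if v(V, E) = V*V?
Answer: -351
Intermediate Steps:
v(V, E) = V²
z(R, g) = R (z(R, g) = (R + g) - g = R)
v(0, 9) + z(9, 4*1)*(-39) = 0² + 9*(-39) = 0 - 351 = -351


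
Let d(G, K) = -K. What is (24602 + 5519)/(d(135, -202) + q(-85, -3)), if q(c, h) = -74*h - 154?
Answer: 30121/270 ≈ 111.56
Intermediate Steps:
q(c, h) = -154 - 74*h
(24602 + 5519)/(d(135, -202) + q(-85, -3)) = (24602 + 5519)/(-1*(-202) + (-154 - 74*(-3))) = 30121/(202 + (-154 + 222)) = 30121/(202 + 68) = 30121/270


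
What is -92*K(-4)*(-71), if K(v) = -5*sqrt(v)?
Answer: -65320*I ≈ -65320.0*I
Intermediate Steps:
-92*K(-4)*(-71) = -(-460)*sqrt(-4)*(-71) = -(-460)*2*I*(-71) = -(-920)*I*(-71) = (920*I)*(-71) = -65320*I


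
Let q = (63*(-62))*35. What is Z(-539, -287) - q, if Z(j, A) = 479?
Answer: 137189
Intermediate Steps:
q = -136710 (q = -3906*35 = -136710)
Z(-539, -287) - q = 479 - 1*(-136710) = 479 + 136710 = 137189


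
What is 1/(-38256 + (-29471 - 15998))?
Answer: -1/83725 ≈ -1.1944e-5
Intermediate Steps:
1/(-38256 + (-29471 - 15998)) = 1/(-38256 - 45469) = 1/(-83725) = -1/83725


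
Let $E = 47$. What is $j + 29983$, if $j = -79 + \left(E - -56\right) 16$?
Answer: $31552$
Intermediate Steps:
$j = 1569$ ($j = -79 + \left(47 - -56\right) 16 = -79 + \left(47 + 56\right) 16 = -79 + 103 \cdot 16 = -79 + 1648 = 1569$)
$j + 29983 = 1569 + 29983 = 31552$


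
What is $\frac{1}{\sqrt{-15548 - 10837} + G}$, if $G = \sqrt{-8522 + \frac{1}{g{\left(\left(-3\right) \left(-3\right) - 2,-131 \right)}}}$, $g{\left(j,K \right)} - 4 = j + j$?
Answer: $- \frac{6 i}{\sqrt{306790} + 6 \sqrt{26385}} \approx - 0.0039254 i$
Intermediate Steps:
$g{\left(j,K \right)} = 4 + 2 j$ ($g{\left(j,K \right)} = 4 + \left(j + j\right) = 4 + 2 j$)
$G = \frac{i \sqrt{306790}}{6}$ ($G = \sqrt{-8522 + \frac{1}{4 + 2 \left(\left(-3\right) \left(-3\right) - 2\right)}} = \sqrt{-8522 + \frac{1}{4 + 2 \left(9 - 2\right)}} = \sqrt{-8522 + \frac{1}{4 + 2 \cdot 7}} = \sqrt{-8522 + \frac{1}{4 + 14}} = \sqrt{-8522 + \frac{1}{18}} = \sqrt{- \frac{153395}{18}} = \frac{i \sqrt{306790}}{6} \approx 92.314 i$)
$\frac{1}{\sqrt{-15548 - 10837} + G} = \frac{1}{\sqrt{-15548 - 10837} + \frac{i \sqrt{306790}}{6}} = \frac{1}{\sqrt{-26385} + \frac{i \sqrt{306790}}{6}} = \frac{1}{i \sqrt{26385} + \frac{i \sqrt{306790}}{6}}$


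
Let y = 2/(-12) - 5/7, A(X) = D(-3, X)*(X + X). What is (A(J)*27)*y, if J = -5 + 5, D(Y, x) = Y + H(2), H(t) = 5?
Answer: 0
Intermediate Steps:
D(Y, x) = 5 + Y (D(Y, x) = Y + 5 = 5 + Y)
J = 0
A(X) = 4*X (A(X) = (5 - 3)*(X + X) = 2*(2*X) = 4*X)
y = -37/42 (y = 2*(-1/12) - 5*⅐ = -⅙ - 5/7 = -37/42 ≈ -0.88095)
(A(J)*27)*y = ((4*0)*27)*(-37/42) = (0*27)*(-37/42) = 0*(-37/42) = 0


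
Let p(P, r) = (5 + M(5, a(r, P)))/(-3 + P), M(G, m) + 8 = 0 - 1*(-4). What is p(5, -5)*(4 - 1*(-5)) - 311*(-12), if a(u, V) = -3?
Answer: 7473/2 ≈ 3736.5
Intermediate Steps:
M(G, m) = -4 (M(G, m) = -8 + (0 - 1*(-4)) = -8 + (0 + 4) = -8 + 4 = -4)
p(P, r) = 1/(-3 + P) (p(P, r) = (5 - 4)/(-3 + P) = 1/(-3 + P))
p(5, -5)*(4 - 1*(-5)) - 311*(-12) = (4 - 1*(-5))/(-3 + 5) - 311*(-12) = (4 + 5)/2 - 1*(-3732) = (1/2)*9 + 3732 = 9/2 + 3732 = 7473/2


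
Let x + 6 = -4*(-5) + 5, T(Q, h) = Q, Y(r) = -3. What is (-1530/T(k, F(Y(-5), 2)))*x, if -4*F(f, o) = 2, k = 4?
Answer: -14535/2 ≈ -7267.5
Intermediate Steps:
F(f, o) = -½ (F(f, o) = -¼*2 = -½)
x = 19 (x = -6 + (-4*(-5) + 5) = -6 + (20 + 5) = -6 + 25 = 19)
(-1530/T(k, F(Y(-5), 2)))*x = -1530/4*19 = -85*9/2*19 = -765/2*19 = -14535/2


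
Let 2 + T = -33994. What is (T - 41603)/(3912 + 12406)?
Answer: -75599/16318 ≈ -4.6329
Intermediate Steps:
T = -33996 (T = -2 - 33994 = -33996)
(T - 41603)/(3912 + 12406) = (-33996 - 41603)/(3912 + 12406) = -75599/16318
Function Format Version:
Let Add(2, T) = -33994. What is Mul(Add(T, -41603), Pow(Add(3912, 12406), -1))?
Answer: Rational(-75599, 16318) ≈ -4.6329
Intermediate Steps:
T = -33996 (T = Add(-2, -33994) = -33996)
Mul(Add(T, -41603), Pow(Add(3912, 12406), -1)) = Mul(Add(-33996, -41603), Pow(Add(3912, 12406), -1)) = Mul(-75599, Pow(16318, -1)) = Mul(-75599, Rational(1, 16318)) = Rational(-75599, 16318)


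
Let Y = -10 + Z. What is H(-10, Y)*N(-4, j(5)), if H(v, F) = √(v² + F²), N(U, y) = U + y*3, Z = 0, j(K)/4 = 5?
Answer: 560*√2 ≈ 791.96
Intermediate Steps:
j(K) = 20 (j(K) = 4*5 = 20)
N(U, y) = U + 3*y
Y = -10 (Y = -10 + 0 = -10)
H(v, F) = √(F² + v²)
H(-10, Y)*N(-4, j(5)) = √((-10)² + (-10)²)*(-4 + 3*20) = √(100 + 100)*(-4 + 60) = √200*56 = (10*√2)*56 = 560*√2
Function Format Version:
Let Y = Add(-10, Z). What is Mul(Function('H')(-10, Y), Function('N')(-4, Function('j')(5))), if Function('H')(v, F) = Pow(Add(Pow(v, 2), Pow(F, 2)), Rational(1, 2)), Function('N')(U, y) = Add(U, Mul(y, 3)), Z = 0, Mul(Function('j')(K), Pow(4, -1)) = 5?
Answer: Mul(560, Pow(2, Rational(1, 2))) ≈ 791.96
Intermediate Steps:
Function('j')(K) = 20 (Function('j')(K) = Mul(4, 5) = 20)
Function('N')(U, y) = Add(U, Mul(3, y))
Y = -10 (Y = Add(-10, 0) = -10)
Function('H')(v, F) = Pow(Add(Pow(F, 2), Pow(v, 2)), Rational(1, 2))
Mul(Function('H')(-10, Y), Function('N')(-4, Function('j')(5))) = Mul(Pow(Add(Pow(-10, 2), Pow(-10, 2)), Rational(1, 2)), Add(-4, Mul(3, 20))) = Mul(Pow(Add(100, 100), Rational(1, 2)), Add(-4, 60)) = Mul(Pow(200, Rational(1, 2)), 56) = Mul(Mul(10, Pow(2, Rational(1, 2))), 56) = Mul(560, Pow(2, Rational(1, 2)))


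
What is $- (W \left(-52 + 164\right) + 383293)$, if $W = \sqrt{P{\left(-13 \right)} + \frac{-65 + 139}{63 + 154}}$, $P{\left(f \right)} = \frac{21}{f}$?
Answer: $-383293 - \frac{16 i \sqrt{10141495}}{403} \approx -3.8329 \cdot 10^{5} - 126.43 i$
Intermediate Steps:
$W = \frac{i \sqrt{10141495}}{2821}$ ($W = \sqrt{\frac{21}{-13} + \frac{-65 + 139}{63 + 154}} = \sqrt{21 \left(- \frac{1}{13}\right) + \frac{74}{217}} = \sqrt{- \frac{21}{13} + 74 \cdot \frac{1}{217}} = \sqrt{- \frac{21}{13} + \frac{74}{217}} = \sqrt{- \frac{3595}{2821}} = \frac{i \sqrt{10141495}}{2821} \approx 1.1289 i$)
$- (W \left(-52 + 164\right) + 383293) = - (\frac{i \sqrt{10141495}}{2821} \left(-52 + 164\right) + 383293) = - (\frac{i \sqrt{10141495}}{2821} \cdot 112 + 383293) = - (\frac{16 i \sqrt{10141495}}{403} + 383293) = - (383293 + \frac{16 i \sqrt{10141495}}{403}) = -383293 - \frac{16 i \sqrt{10141495}}{403}$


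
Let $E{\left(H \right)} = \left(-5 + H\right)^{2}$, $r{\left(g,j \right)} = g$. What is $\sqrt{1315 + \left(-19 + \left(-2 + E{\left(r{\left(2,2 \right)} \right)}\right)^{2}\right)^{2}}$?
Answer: $\sqrt{2215} \approx 47.064$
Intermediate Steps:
$\sqrt{1315 + \left(-19 + \left(-2 + E{\left(r{\left(2,2 \right)} \right)}\right)^{2}\right)^{2}} = \sqrt{1315 + \left(-19 + \left(-2 + \left(-5 + 2\right)^{2}\right)^{2}\right)^{2}} = \sqrt{1315 + \left(-19 + \left(-2 + \left(-3\right)^{2}\right)^{2}\right)^{2}} = \sqrt{1315 + \left(-19 + \left(-2 + 9\right)^{2}\right)^{2}} = \sqrt{1315 + \left(-19 + 7^{2}\right)^{2}} = \sqrt{1315 + \left(-19 + 49\right)^{2}} = \sqrt{1315 + 30^{2}} = \sqrt{1315 + 900} = \sqrt{2215}$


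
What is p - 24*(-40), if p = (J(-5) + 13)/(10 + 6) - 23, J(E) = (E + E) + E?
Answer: 7495/8 ≈ 936.88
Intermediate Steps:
J(E) = 3*E (J(E) = 2*E + E = 3*E)
p = -185/8 (p = (3*(-5) + 13)/(10 + 6) - 23 = (-15 + 13)/16 - 23 = -2*1/16 - 23 = -⅛ - 23 = -185/8 ≈ -23.125)
p - 24*(-40) = -185/8 - 24*(-40) = -185/8 + 960 = 7495/8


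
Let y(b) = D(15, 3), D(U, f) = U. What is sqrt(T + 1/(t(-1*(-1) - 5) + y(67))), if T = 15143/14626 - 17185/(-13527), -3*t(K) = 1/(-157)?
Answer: 2*sqrt(894394903085334172919)/38832753987 ≈ 1.5403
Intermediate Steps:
t(K) = 1/471 (t(K) = -1/3/(-157) = -1/3*(-1/157) = 1/471)
y(b) = 15
T = 456187171/197845902 (T = 15143*(1/14626) - 17185*(-1/13527) = 15143/14626 + 17185/13527 = 456187171/197845902 ≈ 2.3058)
sqrt(T + 1/(t(-1*(-1) - 5) + y(67))) = sqrt(456187171/197845902 + 1/(1/471 + 15)) = sqrt(456187171/197845902 + 1/(7066/471)) = sqrt(456187171/197845902 + 471/7066) = sqrt(829150992532/349494785883) = 2*sqrt(894394903085334172919)/38832753987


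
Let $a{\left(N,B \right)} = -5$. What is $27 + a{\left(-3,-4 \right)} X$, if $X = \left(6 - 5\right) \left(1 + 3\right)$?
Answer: $7$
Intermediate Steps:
$X = 4$ ($X = 1 \cdot 4 = 4$)
$27 + a{\left(-3,-4 \right)} X = 27 - 20 = 7$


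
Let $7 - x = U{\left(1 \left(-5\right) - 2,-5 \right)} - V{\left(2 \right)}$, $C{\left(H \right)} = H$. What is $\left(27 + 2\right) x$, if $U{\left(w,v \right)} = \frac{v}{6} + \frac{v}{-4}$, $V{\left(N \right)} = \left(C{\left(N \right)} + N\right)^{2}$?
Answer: $\frac{7859}{12} \approx 654.92$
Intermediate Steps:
$V{\left(N \right)} = 4 N^{2}$ ($V{\left(N \right)} = \left(N + N\right)^{2} = \left(2 N\right)^{2} = 4 N^{2}$)
$U{\left(w,v \right)} = - \frac{v}{12}$ ($U{\left(w,v \right)} = v \frac{1}{6} + v \left(- \frac{1}{4}\right) = \frac{v}{6} - \frac{v}{4} = - \frac{v}{12}$)
$x = \frac{271}{12}$ ($x = 7 - \left(\left(- \frac{1}{12}\right) \left(-5\right) - 4 \cdot 2^{2}\right) = 7 - \left(\frac{5}{12} - 4 \cdot 4\right) = 7 - \left(\frac{5}{12} - 16\right) = 7 - - \frac{187}{12} = 7 + \frac{187}{12} = \frac{271}{12} \approx 22.583$)
$\left(27 + 2\right) x = \left(27 + 2\right) \frac{271}{12} = 29 \cdot \frac{271}{12} = \frac{7859}{12}$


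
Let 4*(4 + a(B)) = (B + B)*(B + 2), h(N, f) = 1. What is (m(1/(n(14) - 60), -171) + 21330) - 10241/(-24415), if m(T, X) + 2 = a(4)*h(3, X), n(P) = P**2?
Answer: 27417299/1285 ≈ 21336.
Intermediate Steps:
a(B) = -4 + B*(2 + B)/2 (a(B) = -4 + ((B + B)*(B + 2))/4 = -4 + ((2*B)*(2 + B))/4 = -4 + (2*B*(2 + B))/4 = -4 + B*(2 + B)/2)
m(T, X) = 6 (m(T, X) = -2 + (-4 + 4 + (1/2)*4**2)*1 = -2 + (-4 + 4 + (1/2)*16)*1 = -2 + (-4 + 4 + 8)*1 = -2 + 8*1 = -2 + 8 = 6)
(m(1/(n(14) - 60), -171) + 21330) - 10241/(-24415) = (6 + 21330) - 10241/(-24415) = 21336 - 10241*(-1/24415) = 21336 + 539/1285 = 27417299/1285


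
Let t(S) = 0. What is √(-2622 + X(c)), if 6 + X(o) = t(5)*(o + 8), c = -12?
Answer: 6*I*√73 ≈ 51.264*I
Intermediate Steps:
X(o) = -6 (X(o) = -6 + 0*(o + 8) = -6 + 0*(8 + o) = -6 + 0 = -6)
√(-2622 + X(c)) = √(-2622 - 6) = √(-2628) = 6*I*√73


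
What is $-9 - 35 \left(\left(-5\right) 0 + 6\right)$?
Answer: $-219$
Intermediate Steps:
$-9 - 35 \left(\left(-5\right) 0 + 6\right) = -9 - 35 \left(0 + 6\right) = -9 - 210 = -219$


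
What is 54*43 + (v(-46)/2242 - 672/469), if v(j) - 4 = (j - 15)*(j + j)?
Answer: 174478974/75107 ≈ 2323.1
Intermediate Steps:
v(j) = 4 + 2*j*(-15 + j) (v(j) = 4 + (j - 15)*(j + j) = 4 + (-15 + j)*(2*j) = 4 + 2*j*(-15 + j))
54*43 + (v(-46)/2242 - 672/469) = 54*43 + ((4 - 30*(-46) + 2*(-46)**2)/2242 - 672/469) = 2322 + ((4 + 1380 + 2*2116)*(1/2242) - 672*1/469) = 2322 + ((4 + 1380 + 4232)*(1/2242) - 96/67) = 2322 + (5616*(1/2242) - 96/67) = 2322 + (2808/1121 - 96/67) = 2322 + 80520/75107 = 174478974/75107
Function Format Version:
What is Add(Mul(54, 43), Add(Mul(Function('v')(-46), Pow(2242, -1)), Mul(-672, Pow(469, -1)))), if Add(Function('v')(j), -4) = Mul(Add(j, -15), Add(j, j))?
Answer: Rational(174478974, 75107) ≈ 2323.1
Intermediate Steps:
Function('v')(j) = Add(4, Mul(2, j, Add(-15, j))) (Function('v')(j) = Add(4, Mul(Add(j, -15), Add(j, j))) = Add(4, Mul(Add(-15, j), Mul(2, j))) = Add(4, Mul(2, j, Add(-15, j))))
Add(Mul(54, 43), Add(Mul(Function('v')(-46), Pow(2242, -1)), Mul(-672, Pow(469, -1)))) = Add(Mul(54, 43), Add(Mul(Add(4, Mul(-30, -46), Mul(2, Pow(-46, 2))), Pow(2242, -1)), Mul(-672, Pow(469, -1)))) = Add(2322, Add(Mul(Add(4, 1380, Mul(2, 2116)), Rational(1, 2242)), Mul(-672, Rational(1, 469)))) = Add(2322, Add(Mul(Add(4, 1380, 4232), Rational(1, 2242)), Rational(-96, 67))) = Add(2322, Add(Mul(5616, Rational(1, 2242)), Rational(-96, 67))) = Add(2322, Add(Rational(2808, 1121), Rational(-96, 67))) = Add(2322, Rational(80520, 75107)) = Rational(174478974, 75107)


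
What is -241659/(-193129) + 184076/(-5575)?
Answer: -34203164879/1076694175 ≈ -31.767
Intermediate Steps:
-241659/(-193129) + 184076/(-5575) = -241659*(-1/193129) + 184076*(-1/5575) = 241659/193129 - 184076/5575 = -34203164879/1076694175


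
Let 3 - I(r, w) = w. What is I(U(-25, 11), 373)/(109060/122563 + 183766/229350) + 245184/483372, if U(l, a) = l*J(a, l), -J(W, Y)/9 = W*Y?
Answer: -2714134561075786/12433704523737 ≈ -218.29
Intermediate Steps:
J(W, Y) = -9*W*Y
U(l, a) = -9*a*l² (U(l, a) = l*(-9*a*l) = -9*a*l²)
I(r, w) = 3 - w
I(U(-25, 11), 373)/(109060/122563 + 183766/229350) + 245184/483372 = (3 - 1*373)/(109060/122563 + 183766/229350) + 245184/483372 = (3 - 373)/(109060*(1/122563) + 183766*(1/229350)) + 245184*(1/483372) = -370/(15580/17509 + 8353/10425) + 20432/40281 = -370/308674177/182531325 + 20432/40281 = -370*182531325/308674177 + 20432/40281 = -67536590250/308674177 + 20432/40281 = -2714134561075786/12433704523737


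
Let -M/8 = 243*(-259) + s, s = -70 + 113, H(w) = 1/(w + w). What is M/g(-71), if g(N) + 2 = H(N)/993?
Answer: -70947450912/282013 ≈ -2.5158e+5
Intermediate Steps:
H(w) = 1/(2*w)
s = 43
g(N) = -2 + 1/(1986*N) (g(N) = -2 + (1/(2*N))/993 = -2 + (1/(2*N))*(1/993) = -2 + 1/(1986*N))
M = 503152 (M = -8*(243*(-259) + 43) = -8*(-62937 + 43) = -8*(-62894) = 503152)
M/g(-71) = 503152/(-2 + (1/1986)/(-71)) = 503152/(-2 + (1/1986)*(-1/71)) = 503152/(-2 - 1/141006) = 503152/(-282013/141006) = 503152*(-141006/282013) = -70947450912/282013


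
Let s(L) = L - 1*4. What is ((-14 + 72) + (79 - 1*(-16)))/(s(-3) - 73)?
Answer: -153/80 ≈ -1.9125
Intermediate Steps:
s(L) = -4 + L (s(L) = L - 4 = -4 + L)
((-14 + 72) + (79 - 1*(-16)))/(s(-3) - 73) = ((-14 + 72) + (79 - 1*(-16)))/((-4 - 3) - 73) = (58 + (79 + 16))/(-7 - 73) = (58 + 95)/(-80) = 153*(-1/80) = -153/80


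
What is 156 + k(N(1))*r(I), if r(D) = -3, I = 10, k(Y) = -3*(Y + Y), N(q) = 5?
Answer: 246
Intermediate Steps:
k(Y) = -6*Y
156 + k(N(1))*r(I) = 156 - 6*5*(-3) = 156 - 30*(-3) = 156 + 90 = 246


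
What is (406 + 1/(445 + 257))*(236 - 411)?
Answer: -49877275/702 ≈ -71050.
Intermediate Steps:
(406 + 1/(445 + 257))*(236 - 411) = (406 + 1/702)*(-175) = (285013/702)*(-175) = -49877275/702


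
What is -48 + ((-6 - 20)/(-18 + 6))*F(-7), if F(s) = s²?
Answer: 349/6 ≈ 58.167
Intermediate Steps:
-48 + ((-6 - 20)/(-18 + 6))*F(-7) = -48 + ((-6 - 20)/(-18 + 6))*(-7)² = -48 - 26/(-12)*49 = -48 - 26*(-1/12)*49 = -48 + (13/6)*49 = -48 + 637/6 = 349/6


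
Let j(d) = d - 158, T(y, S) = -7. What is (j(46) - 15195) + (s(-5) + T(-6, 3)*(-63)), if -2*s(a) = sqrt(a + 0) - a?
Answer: -29737/2 - I*sqrt(5)/2 ≈ -14869.0 - 1.118*I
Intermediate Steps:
s(a) = a/2 - sqrt(a)/2 (s(a) = -(sqrt(a + 0) - a)/2 = -(sqrt(a) - a)/2 = a/2 - sqrt(a)/2)
j(d) = -158 + d
(j(46) - 15195) + (s(-5) + T(-6, 3)*(-63)) = ((-158 + 46) - 15195) + (((1/2)*(-5) - I*sqrt(5)/2) - 7*(-63)) = (-112 - 15195) + ((-5/2 - I*sqrt(5)/2) + 441) = -15307 + ((-5/2 - I*sqrt(5)/2) + 441) = -15307 + (877/2 - I*sqrt(5)/2) = -29737/2 - I*sqrt(5)/2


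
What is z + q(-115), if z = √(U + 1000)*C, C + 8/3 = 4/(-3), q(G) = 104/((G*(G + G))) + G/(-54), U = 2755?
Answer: 1523683/714150 - 4*√3755 ≈ -242.98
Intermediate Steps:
q(G) = 52/G² - G/54 (q(G) = 104/((G*(2*G))) + G*(-1/54) = 104/((2*G²)) - G/54 = 104*(1/(2*G²)) - G/54 = 52/G² - G/54)
C = -4 (C = -8/3 + 4/(-3) = -8/3 + 4*(-⅓) = -8/3 - 4/3 = -4)
z = -4*√3755 (z = √(2755 + 1000)*(-4) = √3755*(-4) = -4*√3755 ≈ -245.11)
z + q(-115) = -4*√3755 + (52/(-115)² - 1/54*(-115)) = -4*√3755 + (52*(1/13225) + 115/54) = -4*√3755 + (52/13225 + 115/54) = -4*√3755 + 1523683/714150 = 1523683/714150 - 4*√3755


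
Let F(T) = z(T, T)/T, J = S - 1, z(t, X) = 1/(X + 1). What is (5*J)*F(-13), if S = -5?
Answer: -5/26 ≈ -0.19231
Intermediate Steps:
z(t, X) = 1/(1 + X)
J = -6 (J = -5 - 1 = -6)
F(T) = 1/(T*(1 + T)) (F(T) = 1/((1 + T)*T) = 1/(T*(1 + T)))
(5*J)*F(-13) = (5*(-6))*(1/((-13)*(1 - 13))) = -(-30)/(13*(-12)) = -(-30)*(-1)/(13*12) = -30*1/156 = -5/26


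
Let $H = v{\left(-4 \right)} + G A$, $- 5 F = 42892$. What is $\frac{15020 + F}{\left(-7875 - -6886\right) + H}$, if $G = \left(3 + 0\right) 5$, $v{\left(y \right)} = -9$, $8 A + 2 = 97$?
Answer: $- \frac{257664}{32795} \approx -7.8568$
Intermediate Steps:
$A = \frac{95}{8}$ ($A = - \frac{1}{4} + \frac{1}{8} \cdot 97 = - \frac{1}{4} + \frac{97}{8} = \frac{95}{8} \approx 11.875$)
$F = - \frac{42892}{5}$ ($F = \left(- \frac{1}{5}\right) 42892 = - \frac{42892}{5} \approx -8578.4$)
$G = 15$ ($G = 3 \cdot 5 = 15$)
$H = \frac{1353}{8}$ ($H = -9 + 15 \cdot \frac{95}{8} = -9 + \frac{1425}{8} = \frac{1353}{8} \approx 169.13$)
$\frac{15020 + F}{\left(-7875 - -6886\right) + H} = \frac{15020 - \frac{42892}{5}}{\left(-7875 - -6886\right) + \frac{1353}{8}} = \frac{32208}{5 \left(\left(-7875 + 6886\right) + \frac{1353}{8}\right)} = \frac{32208}{5 \left(-989 + \frac{1353}{8}\right)} = \frac{32208}{5 \left(- \frac{6559}{8}\right)} = \frac{32208}{5} \left(- \frac{8}{6559}\right) = - \frac{257664}{32795}$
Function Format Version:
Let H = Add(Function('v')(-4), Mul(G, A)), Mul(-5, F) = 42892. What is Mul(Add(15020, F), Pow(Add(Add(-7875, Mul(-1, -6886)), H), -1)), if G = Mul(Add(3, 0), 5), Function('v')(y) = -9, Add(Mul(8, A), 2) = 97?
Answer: Rational(-257664, 32795) ≈ -7.8568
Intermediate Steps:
A = Rational(95, 8) (A = Add(Rational(-1, 4), Mul(Rational(1, 8), 97)) = Add(Rational(-1, 4), Rational(97, 8)) = Rational(95, 8) ≈ 11.875)
F = Rational(-42892, 5) (F = Mul(Rational(-1, 5), 42892) = Rational(-42892, 5) ≈ -8578.4)
G = 15 (G = Mul(3, 5) = 15)
H = Rational(1353, 8) (H = Add(-9, Mul(15, Rational(95, 8))) = Add(-9, Rational(1425, 8)) = Rational(1353, 8) ≈ 169.13)
Mul(Add(15020, F), Pow(Add(Add(-7875, Mul(-1, -6886)), H), -1)) = Mul(Add(15020, Rational(-42892, 5)), Pow(Add(Add(-7875, Mul(-1, -6886)), Rational(1353, 8)), -1)) = Mul(Rational(32208, 5), Pow(Add(Add(-7875, 6886), Rational(1353, 8)), -1)) = Mul(Rational(32208, 5), Pow(Add(-989, Rational(1353, 8)), -1)) = Mul(Rational(32208, 5), Pow(Rational(-6559, 8), -1)) = Mul(Rational(32208, 5), Rational(-8, 6559)) = Rational(-257664, 32795)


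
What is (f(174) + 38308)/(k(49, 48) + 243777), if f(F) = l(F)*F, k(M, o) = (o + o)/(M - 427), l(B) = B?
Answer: 4320792/15357935 ≈ 0.28134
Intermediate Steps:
k(M, o) = 2*o/(-427 + M) (k(M, o) = (2*o)/(-427 + M) = 2*o/(-427 + M))
f(F) = F**2 (f(F) = F*F = F**2)
(f(174) + 38308)/(k(49, 48) + 243777) = (174**2 + 38308)/(2*48/(-427 + 49) + 243777) = (30276 + 38308)/(2*48/(-378) + 243777) = 68584/(2*48*(-1/378) + 243777) = 68584/(-16/63 + 243777) = 68584/(15357935/63) = 68584*(63/15357935) = 4320792/15357935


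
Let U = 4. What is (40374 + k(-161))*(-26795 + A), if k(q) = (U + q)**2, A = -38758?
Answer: -4262452719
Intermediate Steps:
k(q) = (4 + q)**2
(40374 + k(-161))*(-26795 + A) = (40374 + (4 - 161)**2)*(-26795 - 38758) = (40374 + (-157)**2)*(-65553) = (40374 + 24649)*(-65553) = 65023*(-65553) = -4262452719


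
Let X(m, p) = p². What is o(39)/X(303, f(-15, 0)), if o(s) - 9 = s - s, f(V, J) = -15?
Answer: 1/25 ≈ 0.040000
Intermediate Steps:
o(s) = 9 (o(s) = 9 + (s - s) = 9 + 0 = 9)
o(39)/X(303, f(-15, 0)) = 9/((-15)²) = 9/225 = 9*(1/225) = 1/25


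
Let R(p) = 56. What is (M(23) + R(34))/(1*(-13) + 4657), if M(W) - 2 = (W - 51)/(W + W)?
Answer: 110/8901 ≈ 0.012358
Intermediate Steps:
M(W) = 2 + (-51 + W)/(2*W) (M(W) = 2 + (W - 51)/(W + W) = 2 + (-51 + W)/((2*W)) = 2 + (-51 + W)*(1/(2*W)) = 2 + (-51 + W)/(2*W))
(M(23) + R(34))/(1*(-13) + 4657) = ((½)*(-51 + 5*23)/23 + 56)/(1*(-13) + 4657) = ((½)*(1/23)*(-51 + 115) + 56)/(-13 + 4657) = ((½)*(1/23)*64 + 56)/4644 = (32/23 + 56)*(1/4644) = (1320/23)*(1/4644) = 110/8901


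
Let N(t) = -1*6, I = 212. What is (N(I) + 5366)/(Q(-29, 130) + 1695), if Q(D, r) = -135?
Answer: 134/39 ≈ 3.4359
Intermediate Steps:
N(t) = -6
(N(I) + 5366)/(Q(-29, 130) + 1695) = (-6 + 5366)/(-135 + 1695) = 5360/1560 = 5360*(1/1560) = 134/39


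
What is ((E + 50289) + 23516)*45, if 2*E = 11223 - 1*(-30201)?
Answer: 4253265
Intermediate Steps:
E = 20712 (E = (11223 - 1*(-30201))/2 = (11223 + 30201)/2 = (1/2)*41424 = 20712)
((E + 50289) + 23516)*45 = ((20712 + 50289) + 23516)*45 = (71001 + 23516)*45 = 94517*45 = 4253265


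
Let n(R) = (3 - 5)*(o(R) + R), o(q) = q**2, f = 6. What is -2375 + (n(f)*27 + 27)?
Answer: -4616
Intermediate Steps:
n(R) = -2*R - 2*R**2 (n(R) = (3 - 5)*(R**2 + R) = -2*(R + R**2) = -2*R - 2*R**2)
-2375 + (n(f)*27 + 27) = -2375 + ((2*6*(-1 - 1*6))*27 + 27) = -2375 + ((2*6*(-1 - 6))*27 + 27) = -2375 + ((2*6*(-7))*27 + 27) = -2375 + (-84*27 + 27) = -2375 + (-2268 + 27) = -2375 - 2241 = -4616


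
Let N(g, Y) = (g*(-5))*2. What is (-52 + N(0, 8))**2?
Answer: 2704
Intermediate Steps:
N(g, Y) = -10*g (N(g, Y) = -5*g*2 = -10*g)
(-52 + N(0, 8))**2 = (-52 - 10*0)**2 = (-52 + 0)**2 = (-52)**2 = 2704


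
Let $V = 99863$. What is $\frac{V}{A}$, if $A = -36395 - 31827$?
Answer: $- \frac{99863}{68222} \approx -1.4638$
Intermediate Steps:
$A = -68222$
$\frac{V}{A} = \frac{99863}{-68222} = 99863 \left(- \frac{1}{68222}\right) = - \frac{99863}{68222}$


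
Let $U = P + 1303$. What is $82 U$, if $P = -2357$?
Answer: $-86428$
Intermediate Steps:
$U = -1054$ ($U = -2357 + 1303 = -1054$)
$82 U = 82 \left(-1054\right) = -86428$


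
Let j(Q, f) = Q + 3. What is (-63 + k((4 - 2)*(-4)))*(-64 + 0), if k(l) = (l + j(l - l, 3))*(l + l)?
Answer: -1088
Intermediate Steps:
j(Q, f) = 3 + Q
k(l) = 2*l*(3 + l) (k(l) = (l + (3 + (l - l)))*(l + l) = (l + (3 + 0))*(2*l) = (l + 3)*(2*l) = (3 + l)*(2*l) = 2*l*(3 + l))
(-63 + k((4 - 2)*(-4)))*(-64 + 0) = (-63 + 2*((4 - 2)*(-4))*(3 + (4 - 2)*(-4)))*(-64 + 0) = (-63 + 2*(2*(-4))*(3 + 2*(-4)))*(-64) = (-63 + 2*(-8)*(3 - 8))*(-64) = (-63 + 2*(-8)*(-5))*(-64) = (-63 + 80)*(-64) = 17*(-64) = -1088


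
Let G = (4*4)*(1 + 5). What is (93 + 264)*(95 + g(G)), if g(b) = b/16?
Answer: 36057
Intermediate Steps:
G = 96 (G = 16*6 = 96)
g(b) = b/16 (g(b) = b*(1/16) = b/16)
(93 + 264)*(95 + g(G)) = (93 + 264)*(95 + (1/16)*96) = 357*(95 + 6) = 357*101 = 36057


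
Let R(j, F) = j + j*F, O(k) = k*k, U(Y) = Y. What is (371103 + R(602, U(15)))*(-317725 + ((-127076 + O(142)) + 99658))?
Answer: -123730879565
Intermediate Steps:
O(k) = k²
R(j, F) = j + F*j
(371103 + R(602, U(15)))*(-317725 + ((-127076 + O(142)) + 99658)) = (371103 + 602*(1 + 15))*(-317725 + ((-127076 + 142²) + 99658)) = (371103 + 602*16)*(-317725 + ((-127076 + 20164) + 99658)) = (371103 + 9632)*(-317725 + (-106912 + 99658)) = 380735*(-317725 - 7254) = 380735*(-324979) = -123730879565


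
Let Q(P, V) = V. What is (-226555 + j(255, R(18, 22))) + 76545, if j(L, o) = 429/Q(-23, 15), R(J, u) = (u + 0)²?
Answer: -749907/5 ≈ -1.4998e+5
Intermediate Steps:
R(J, u) = u²
j(L, o) = 143/5 (j(L, o) = 429/15 = 429*(1/15) = 143/5)
(-226555 + j(255, R(18, 22))) + 76545 = (-226555 + 143/5) + 76545 = -1132632/5 + 76545 = -749907/5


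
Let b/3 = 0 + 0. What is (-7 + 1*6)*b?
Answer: 0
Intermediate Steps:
b = 0 (b = 3*(0 + 0) = 3*0 = 0)
(-7 + 1*6)*b = (-7 + 1*6)*0 = (-7 + 6)*0 = -1*0 = 0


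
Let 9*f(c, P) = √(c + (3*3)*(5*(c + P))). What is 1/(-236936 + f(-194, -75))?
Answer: -2741688/649604589725 - 9*I*√251/649604589725 ≈ -4.2206e-6 - 2.195e-10*I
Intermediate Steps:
f(c, P) = √(45*P + 46*c)/9 (f(c, P) = √(c + (3*3)*(5*(c + P)))/9 = √(c + 9*(5*(P + c)))/9 = √(c + 9*(5*P + 5*c))/9 = √(c + (45*P + 45*c))/9 = √(45*P + 46*c)/9)
1/(-236936 + f(-194, -75)) = 1/(-236936 + √(45*(-75) + 46*(-194))/9) = 1/(-236936 + √(-3375 - 8924)/9) = 1/(-236936 + √(-12299)/9) = 1/(-236936 + (7*I*√251)/9) = 1/(-236936 + 7*I*√251/9)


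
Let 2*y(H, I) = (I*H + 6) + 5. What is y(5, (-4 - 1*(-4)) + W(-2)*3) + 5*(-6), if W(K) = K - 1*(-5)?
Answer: -2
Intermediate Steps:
W(K) = 5 + K (W(K) = K + 5 = 5 + K)
y(H, I) = 11/2 + H*I/2 (y(H, I) = ((I*H + 6) + 5)/2 = ((H*I + 6) + 5)/2 = ((6 + H*I) + 5)/2 = (11 + H*I)/2 = 11/2 + H*I/2)
y(5, (-4 - 1*(-4)) + W(-2)*3) + 5*(-6) = (11/2 + (½)*5*((-4 - 1*(-4)) + (5 - 2)*3)) + 5*(-6) = (11/2 + (½)*5*((-4 + 4) + 3*3)) - 30 = (11/2 + (½)*5*(0 + 9)) - 30 = (11/2 + (½)*5*9) - 30 = (11/2 + 45/2) - 30 = 28 - 30 = -2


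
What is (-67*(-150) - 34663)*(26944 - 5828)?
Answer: -519728108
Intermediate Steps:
(-67*(-150) - 34663)*(26944 - 5828) = (10050 - 34663)*21116 = -24613*21116 = -519728108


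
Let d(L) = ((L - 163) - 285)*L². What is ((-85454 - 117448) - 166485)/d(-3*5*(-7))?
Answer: 41043/420175 ≈ 0.097681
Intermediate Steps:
d(L) = L²*(-448 + L) (d(L) = ((-163 + L) - 285)*L² = (-448 + L)*L² = L²*(-448 + L))
((-85454 - 117448) - 166485)/d(-3*5*(-7)) = ((-85454 - 117448) - 166485)/(((-3*5*(-7))²*(-448 - 3*5*(-7)))) = (-202902 - 166485)/(((-15*(-7))²*(-448 - 15*(-7)))) = -369387*1/(11025*(-448 + 105)) = -369387/(11025*(-343)) = -369387/(-3781575) = -369387*(-1/3781575) = 41043/420175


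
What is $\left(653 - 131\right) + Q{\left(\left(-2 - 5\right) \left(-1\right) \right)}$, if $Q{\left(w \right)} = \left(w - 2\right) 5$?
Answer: $547$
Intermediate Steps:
$Q{\left(w \right)} = -10 + 5 w$ ($Q{\left(w \right)} = \left(-2 + w\right) 5 = -10 + 5 w$)
$\left(653 - 131\right) + Q{\left(\left(-2 - 5\right) \left(-1\right) \right)} = \left(653 - 131\right) - \left(10 - 5 \left(-2 - 5\right) \left(-1\right)\right) = 522 - \left(10 - 5 \left(\left(-7\right) \left(-1\right)\right)\right) = 522 + \left(-10 + 5 \cdot 7\right) = 522 + \left(-10 + 35\right) = 522 + 25 = 547$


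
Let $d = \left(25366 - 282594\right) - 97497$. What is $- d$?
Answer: $354725$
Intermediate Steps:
$d = -354725$ ($d = -257228 - 97497 = -354725$)
$- d = \left(-1\right) \left(-354725\right) = 354725$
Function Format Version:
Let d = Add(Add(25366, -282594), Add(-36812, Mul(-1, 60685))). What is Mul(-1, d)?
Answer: 354725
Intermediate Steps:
d = -354725 (d = Add(-257228, Add(-36812, -60685)) = Add(-257228, -97497) = -354725)
Mul(-1, d) = Mul(-1, -354725) = 354725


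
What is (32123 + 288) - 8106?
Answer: 24305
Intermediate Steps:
(32123 + 288) - 8106 = 32411 - 8106 = 24305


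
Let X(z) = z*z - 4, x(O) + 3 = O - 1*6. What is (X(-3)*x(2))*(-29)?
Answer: 1015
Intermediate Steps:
x(O) = -9 + O (x(O) = -3 + (O - 1*6) = -3 + (O - 6) = -3 + (-6 + O) = -9 + O)
X(z) = -4 + z**2 (X(z) = z**2 - 4 = -4 + z**2)
(X(-3)*x(2))*(-29) = ((-4 + (-3)**2)*(-9 + 2))*(-29) = ((-4 + 9)*(-7))*(-29) = (5*(-7))*(-29) = -35*(-29) = 1015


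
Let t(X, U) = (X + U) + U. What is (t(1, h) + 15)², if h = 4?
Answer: 576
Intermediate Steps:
t(X, U) = X + 2*U (t(X, U) = (U + X) + U = X + 2*U)
(t(1, h) + 15)² = ((1 + 2*4) + 15)² = ((1 + 8) + 15)² = (9 + 15)² = 24² = 576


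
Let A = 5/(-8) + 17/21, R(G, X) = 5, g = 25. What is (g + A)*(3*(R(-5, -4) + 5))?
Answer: 21155/28 ≈ 755.54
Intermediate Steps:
A = 31/168 (A = 5*(-1/8) + 17*(1/21) = -5/8 + 17/21 = 31/168 ≈ 0.18452)
(g + A)*(3*(R(-5, -4) + 5)) = (25 + 31/168)*(3*(5 + 5)) = 4231*(3*10)/168 = (4231/168)*30 = 21155/28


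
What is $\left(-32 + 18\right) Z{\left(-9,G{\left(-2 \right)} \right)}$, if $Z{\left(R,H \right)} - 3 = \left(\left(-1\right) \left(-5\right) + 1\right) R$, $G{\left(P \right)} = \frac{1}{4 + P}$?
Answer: $714$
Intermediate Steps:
$Z{\left(R,H \right)} = 3 + 6 R$ ($Z{\left(R,H \right)} = 3 + \left(\left(-1\right) \left(-5\right) + 1\right) R = 3 + \left(5 + 1\right) R = 3 + 6 R$)
$\left(-32 + 18\right) Z{\left(-9,G{\left(-2 \right)} \right)} = \left(-32 + 18\right) \left(3 + 6 \left(-9\right)\right) = - 14 \left(3 - 54\right) = \left(-14\right) \left(-51\right) = 714$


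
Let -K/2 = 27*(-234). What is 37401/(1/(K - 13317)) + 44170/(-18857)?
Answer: -480289361587/18857 ≈ -2.5470e+7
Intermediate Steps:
K = 12636 (K = -54*(-234) = -2*(-6318) = 12636)
37401/(1/(K - 13317)) + 44170/(-18857) = 37401/(1/(12636 - 13317)) + 44170/(-18857) = 37401/(1/(-681)) + 44170*(-1/18857) = 37401/(-1/681) - 44170/18857 = 37401*(-681) - 44170/18857 = -25470081 - 44170/18857 = -480289361587/18857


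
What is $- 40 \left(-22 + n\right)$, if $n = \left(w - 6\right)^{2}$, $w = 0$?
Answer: $-560$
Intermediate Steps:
$n = 36$ ($n = \left(0 - 6\right)^{2} = \left(-6\right)^{2} = 36$)
$- 40 \left(-22 + n\right) = - 40 \left(-22 + 36\right) = \left(-40\right) 14 = -560$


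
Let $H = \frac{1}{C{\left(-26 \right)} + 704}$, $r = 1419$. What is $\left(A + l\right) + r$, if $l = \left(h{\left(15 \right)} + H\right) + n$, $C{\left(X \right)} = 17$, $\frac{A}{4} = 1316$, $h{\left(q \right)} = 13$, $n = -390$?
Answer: $\frac{4546627}{721} \approx 6306.0$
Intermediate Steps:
$A = 5264$ ($A = 4 \cdot 1316 = 5264$)
$H = \frac{1}{721}$ ($H = \frac{1}{17 + 704} = \frac{1}{721} \approx 0.001387$)
$l = - \frac{271816}{721}$ ($l = \left(13 + \frac{1}{721}\right) - 390 = \frac{9374}{721} - 390 = - \frac{271816}{721} \approx -377.0$)
$\left(A + l\right) + r = \left(5264 - \frac{271816}{721}\right) + 1419 = \frac{3523528}{721} + 1419 = \frac{4546627}{721}$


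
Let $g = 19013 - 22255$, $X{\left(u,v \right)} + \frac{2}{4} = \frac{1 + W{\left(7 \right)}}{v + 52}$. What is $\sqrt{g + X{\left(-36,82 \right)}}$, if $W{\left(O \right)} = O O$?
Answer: $\frac{i \sqrt{58215630}}{134} \approx 56.94 i$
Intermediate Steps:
$W{\left(O \right)} = O^{2}$
$X{\left(u,v \right)} = - \frac{1}{2} + \frac{50}{52 + v}$ ($X{\left(u,v \right)} = - \frac{1}{2} + \frac{1 + 7^{2}}{v + 52} = - \frac{1}{2} + \frac{1 + 49}{52 + v} = - \frac{1}{2} + \frac{50}{52 + v}$)
$g = -3242$
$\sqrt{g + X{\left(-36,82 \right)}} = \sqrt{-3242 + \frac{48 - 82}{2 \left(52 + 82\right)}} = \sqrt{-3242 + \frac{48 - 82}{2 \cdot 134}} = \sqrt{-3242 + \frac{1}{2} \cdot \frac{1}{134} \left(-34\right)} = \sqrt{-3242 - \frac{17}{134}} = \sqrt{- \frac{434445}{134}} = \frac{i \sqrt{58215630}}{134}$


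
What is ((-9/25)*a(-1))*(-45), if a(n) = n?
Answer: -81/5 ≈ -16.200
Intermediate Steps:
((-9/25)*a(-1))*(-45) = (-9/25*(-1))*(-45) = (-9*1/25*(-1))*(-45) = -9/25*(-1)*(-45) = (9/25)*(-45) = -81/5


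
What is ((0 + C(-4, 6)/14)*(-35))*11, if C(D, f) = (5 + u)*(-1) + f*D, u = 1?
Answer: 825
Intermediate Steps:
C(D, f) = -6 + D*f (C(D, f) = (5 + 1)*(-1) + f*D = 6*(-1) + D*f = -6 + D*f)
((0 + C(-4, 6)/14)*(-35))*11 = ((0 + (-6 - 4*6)/14)*(-35))*11 = ((0 + (-6 - 24)*(1/14))*(-35))*11 = ((0 - 30*1/14)*(-35))*11 = ((0 - 15/7)*(-35))*11 = -15/7*(-35)*11 = 75*11 = 825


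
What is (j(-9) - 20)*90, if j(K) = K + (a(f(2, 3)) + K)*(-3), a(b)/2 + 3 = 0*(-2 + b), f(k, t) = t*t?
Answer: 1440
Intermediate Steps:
f(k, t) = t²
a(b) = -6 (a(b) = -6 + 2*(0*(-2 + b)) = -6 + 2*0 = -6 + 0 = -6)
j(K) = 18 - 2*K (j(K) = K + (-6 + K)*(-3) = K + (18 - 3*K) = 18 - 2*K)
(j(-9) - 20)*90 = ((18 - 2*(-9)) - 20)*90 = ((18 + 18) - 20)*90 = (36 - 20)*90 = 16*90 = 1440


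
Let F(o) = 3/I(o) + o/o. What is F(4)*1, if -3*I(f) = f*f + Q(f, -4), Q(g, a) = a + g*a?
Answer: 13/4 ≈ 3.2500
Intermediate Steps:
Q(g, a) = a + a*g
I(f) = 4/3 - f²/3 + 4*f/3 (I(f) = -(f*f - 4*(1 + f))/3 = -(f² + (-4 - 4*f))/3 = -(-4 + f² - 4*f)/3 = 4/3 - f²/3 + 4*f/3)
F(o) = 1 + 3/(4/3 - o²/3 + 4*o/3) (F(o) = 3/(4/3 - o²/3 + 4*o/3) + o/o = 3/(4/3 - o²/3 + 4*o/3) + 1 = 1 + 3/(4/3 - o²/3 + 4*o/3))
F(4)*1 = ((-13 + 4² - 4*4)/(-4 + 4² - 4*4))*1 = ((-13 + 16 - 16)/(-4 + 16 - 16))*1 = (-13/(-4))*1 = -¼*(-13)*1 = (13/4)*1 = 13/4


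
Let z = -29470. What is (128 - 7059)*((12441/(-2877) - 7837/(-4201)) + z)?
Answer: 822969152240014/4028759 ≈ 2.0427e+8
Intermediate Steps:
(128 - 7059)*((12441/(-2877) - 7837/(-4201)) + z) = (128 - 7059)*((12441/(-2877) - 7837/(-4201)) - 29470) = -6931*((12441*(-1/2877) - 7837*(-1/4201)) - 29470) = -6931*((-4147/959 + 7837/4201) - 29470) = -6931*(-9905864/4028759 - 29470) = -6931*(-118737433594/4028759) = 822969152240014/4028759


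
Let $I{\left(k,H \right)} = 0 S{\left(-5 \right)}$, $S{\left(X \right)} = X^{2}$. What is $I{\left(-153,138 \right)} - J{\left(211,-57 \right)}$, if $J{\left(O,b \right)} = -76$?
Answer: $76$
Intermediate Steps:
$I{\left(k,H \right)} = 0$ ($I{\left(k,H \right)} = 0 \left(-5\right)^{2} = 0 \cdot 25 = 0$)
$I{\left(-153,138 \right)} - J{\left(211,-57 \right)} = 0 - -76 = 0 + 76 = 76$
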